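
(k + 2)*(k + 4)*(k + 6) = k^3 + 12*k^2 + 44*k + 48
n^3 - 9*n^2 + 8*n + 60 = (n - 6)*(n - 5)*(n + 2)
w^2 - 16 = (w - 4)*(w + 4)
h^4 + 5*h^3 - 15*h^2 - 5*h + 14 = (h - 2)*(h - 1)*(h + 1)*(h + 7)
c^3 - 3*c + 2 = (c - 1)^2*(c + 2)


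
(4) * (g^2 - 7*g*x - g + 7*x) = 4*g^2 - 28*g*x - 4*g + 28*x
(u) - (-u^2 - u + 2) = u^2 + 2*u - 2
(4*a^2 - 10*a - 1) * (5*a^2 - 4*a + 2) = 20*a^4 - 66*a^3 + 43*a^2 - 16*a - 2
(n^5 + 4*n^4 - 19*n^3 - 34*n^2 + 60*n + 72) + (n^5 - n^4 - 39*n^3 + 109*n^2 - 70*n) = 2*n^5 + 3*n^4 - 58*n^3 + 75*n^2 - 10*n + 72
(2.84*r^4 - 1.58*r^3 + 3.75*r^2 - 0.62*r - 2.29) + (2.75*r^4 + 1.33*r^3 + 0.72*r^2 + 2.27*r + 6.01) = 5.59*r^4 - 0.25*r^3 + 4.47*r^2 + 1.65*r + 3.72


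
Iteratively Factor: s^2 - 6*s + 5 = (s - 5)*(s - 1)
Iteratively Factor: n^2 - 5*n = (n)*(n - 5)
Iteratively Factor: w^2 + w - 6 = (w + 3)*(w - 2)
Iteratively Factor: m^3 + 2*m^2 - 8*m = (m + 4)*(m^2 - 2*m) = (m - 2)*(m + 4)*(m)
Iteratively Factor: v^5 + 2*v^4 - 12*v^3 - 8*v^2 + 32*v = (v)*(v^4 + 2*v^3 - 12*v^2 - 8*v + 32) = v*(v - 2)*(v^3 + 4*v^2 - 4*v - 16) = v*(v - 2)*(v + 2)*(v^2 + 2*v - 8) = v*(v - 2)^2*(v + 2)*(v + 4)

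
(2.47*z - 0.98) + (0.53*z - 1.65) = 3.0*z - 2.63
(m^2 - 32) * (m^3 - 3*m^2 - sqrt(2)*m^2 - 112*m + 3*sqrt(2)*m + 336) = m^5 - 3*m^4 - sqrt(2)*m^4 - 144*m^3 + 3*sqrt(2)*m^3 + 32*sqrt(2)*m^2 + 432*m^2 - 96*sqrt(2)*m + 3584*m - 10752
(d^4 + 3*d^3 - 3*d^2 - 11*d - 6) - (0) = d^4 + 3*d^3 - 3*d^2 - 11*d - 6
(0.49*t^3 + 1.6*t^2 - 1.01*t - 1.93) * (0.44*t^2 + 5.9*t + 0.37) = 0.2156*t^5 + 3.595*t^4 + 9.1769*t^3 - 6.2162*t^2 - 11.7607*t - 0.7141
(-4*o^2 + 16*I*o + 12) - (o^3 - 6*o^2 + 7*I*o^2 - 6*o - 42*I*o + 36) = -o^3 + 2*o^2 - 7*I*o^2 + 6*o + 58*I*o - 24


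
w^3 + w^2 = w^2*(w + 1)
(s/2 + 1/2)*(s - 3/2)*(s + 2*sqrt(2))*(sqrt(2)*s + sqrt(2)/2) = sqrt(2)*s^4/2 + 2*s^3 - 7*sqrt(2)*s^2/8 - 7*s/2 - 3*sqrt(2)*s/8 - 3/2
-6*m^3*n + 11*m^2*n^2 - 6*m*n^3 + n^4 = n*(-3*m + n)*(-2*m + n)*(-m + n)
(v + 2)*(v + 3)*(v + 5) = v^3 + 10*v^2 + 31*v + 30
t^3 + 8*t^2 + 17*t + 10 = (t + 1)*(t + 2)*(t + 5)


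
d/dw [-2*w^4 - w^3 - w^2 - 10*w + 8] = -8*w^3 - 3*w^2 - 2*w - 10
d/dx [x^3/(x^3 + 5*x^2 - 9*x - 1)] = x^2*(5*x^2 - 18*x - 3)/(x^6 + 10*x^5 + 7*x^4 - 92*x^3 + 71*x^2 + 18*x + 1)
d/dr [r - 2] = 1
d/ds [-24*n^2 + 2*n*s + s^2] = 2*n + 2*s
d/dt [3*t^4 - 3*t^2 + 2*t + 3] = 12*t^3 - 6*t + 2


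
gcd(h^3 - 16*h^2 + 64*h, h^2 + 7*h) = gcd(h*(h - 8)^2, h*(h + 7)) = h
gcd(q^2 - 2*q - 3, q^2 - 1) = q + 1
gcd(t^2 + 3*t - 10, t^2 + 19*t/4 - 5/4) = t + 5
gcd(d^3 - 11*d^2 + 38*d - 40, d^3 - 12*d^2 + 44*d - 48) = d^2 - 6*d + 8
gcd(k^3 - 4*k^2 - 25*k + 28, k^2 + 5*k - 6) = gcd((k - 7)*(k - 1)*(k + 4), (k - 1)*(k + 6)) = k - 1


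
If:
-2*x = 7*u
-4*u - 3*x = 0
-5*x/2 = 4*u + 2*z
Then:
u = 0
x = 0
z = 0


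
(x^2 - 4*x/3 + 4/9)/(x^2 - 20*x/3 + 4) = (x - 2/3)/(x - 6)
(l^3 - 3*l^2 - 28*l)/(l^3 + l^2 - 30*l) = (l^2 - 3*l - 28)/(l^2 + l - 30)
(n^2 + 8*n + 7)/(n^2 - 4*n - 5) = (n + 7)/(n - 5)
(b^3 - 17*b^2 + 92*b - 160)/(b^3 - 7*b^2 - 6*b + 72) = (b^2 - 13*b + 40)/(b^2 - 3*b - 18)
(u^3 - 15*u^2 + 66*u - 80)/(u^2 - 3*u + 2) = (u^2 - 13*u + 40)/(u - 1)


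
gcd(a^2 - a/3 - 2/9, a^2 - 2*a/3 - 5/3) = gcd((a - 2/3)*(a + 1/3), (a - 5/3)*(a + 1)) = 1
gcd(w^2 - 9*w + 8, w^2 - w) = w - 1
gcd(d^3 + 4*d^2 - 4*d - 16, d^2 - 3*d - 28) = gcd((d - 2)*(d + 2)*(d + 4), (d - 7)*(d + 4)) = d + 4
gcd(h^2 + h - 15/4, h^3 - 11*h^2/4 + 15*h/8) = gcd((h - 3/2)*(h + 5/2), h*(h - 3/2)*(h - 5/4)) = h - 3/2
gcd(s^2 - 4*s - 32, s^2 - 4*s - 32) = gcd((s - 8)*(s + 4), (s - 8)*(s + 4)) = s^2 - 4*s - 32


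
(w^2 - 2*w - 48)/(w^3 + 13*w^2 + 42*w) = (w - 8)/(w*(w + 7))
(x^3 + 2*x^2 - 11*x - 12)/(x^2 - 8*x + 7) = (x^3 + 2*x^2 - 11*x - 12)/(x^2 - 8*x + 7)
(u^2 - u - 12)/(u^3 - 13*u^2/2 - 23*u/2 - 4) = 2*(-u^2 + u + 12)/(-2*u^3 + 13*u^2 + 23*u + 8)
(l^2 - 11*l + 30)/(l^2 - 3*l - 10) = (l - 6)/(l + 2)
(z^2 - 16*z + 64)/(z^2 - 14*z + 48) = (z - 8)/(z - 6)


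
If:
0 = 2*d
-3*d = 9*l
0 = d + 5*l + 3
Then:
No Solution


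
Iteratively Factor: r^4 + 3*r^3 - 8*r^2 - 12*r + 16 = (r - 1)*(r^3 + 4*r^2 - 4*r - 16) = (r - 1)*(r + 4)*(r^2 - 4) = (r - 2)*(r - 1)*(r + 4)*(r + 2)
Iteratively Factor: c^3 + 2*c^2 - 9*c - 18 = (c - 3)*(c^2 + 5*c + 6) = (c - 3)*(c + 3)*(c + 2)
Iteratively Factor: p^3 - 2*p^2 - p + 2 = (p - 1)*(p^2 - p - 2) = (p - 1)*(p + 1)*(p - 2)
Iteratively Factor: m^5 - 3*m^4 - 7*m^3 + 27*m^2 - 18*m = (m - 3)*(m^4 - 7*m^2 + 6*m) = (m - 3)*(m + 3)*(m^3 - 3*m^2 + 2*m) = (m - 3)*(m - 1)*(m + 3)*(m^2 - 2*m) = m*(m - 3)*(m - 1)*(m + 3)*(m - 2)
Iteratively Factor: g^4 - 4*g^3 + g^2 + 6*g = (g - 2)*(g^3 - 2*g^2 - 3*g) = g*(g - 2)*(g^2 - 2*g - 3) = g*(g - 3)*(g - 2)*(g + 1)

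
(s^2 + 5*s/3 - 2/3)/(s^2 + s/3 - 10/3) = (3*s - 1)/(3*s - 5)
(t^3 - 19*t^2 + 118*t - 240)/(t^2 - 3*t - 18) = (t^2 - 13*t + 40)/(t + 3)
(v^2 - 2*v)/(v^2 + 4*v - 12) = v/(v + 6)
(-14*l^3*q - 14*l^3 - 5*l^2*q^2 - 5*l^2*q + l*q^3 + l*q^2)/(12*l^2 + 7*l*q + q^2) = l*(-14*l^2*q - 14*l^2 - 5*l*q^2 - 5*l*q + q^3 + q^2)/(12*l^2 + 7*l*q + q^2)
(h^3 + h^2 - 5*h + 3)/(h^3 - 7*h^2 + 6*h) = (h^2 + 2*h - 3)/(h*(h - 6))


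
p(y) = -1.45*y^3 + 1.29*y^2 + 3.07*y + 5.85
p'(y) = -4.35*y^2 + 2.58*y + 3.07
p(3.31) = -22.44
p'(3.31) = -36.05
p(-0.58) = 4.79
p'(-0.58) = 0.11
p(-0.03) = 5.76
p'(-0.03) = 2.99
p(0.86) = 8.52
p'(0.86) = 2.07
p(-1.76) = 12.35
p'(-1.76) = -14.95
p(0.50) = 7.53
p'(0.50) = 3.27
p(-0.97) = 5.41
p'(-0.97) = -3.53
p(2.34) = 1.52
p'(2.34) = -14.71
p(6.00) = -242.49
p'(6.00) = -138.05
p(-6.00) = 347.07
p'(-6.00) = -169.01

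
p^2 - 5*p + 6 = (p - 3)*(p - 2)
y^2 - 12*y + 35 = (y - 7)*(y - 5)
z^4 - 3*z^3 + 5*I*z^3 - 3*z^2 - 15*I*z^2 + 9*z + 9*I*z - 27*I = (z - 3)*(z - I)*(z + 3*I)^2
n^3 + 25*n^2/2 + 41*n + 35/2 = (n + 1/2)*(n + 5)*(n + 7)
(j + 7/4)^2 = j^2 + 7*j/2 + 49/16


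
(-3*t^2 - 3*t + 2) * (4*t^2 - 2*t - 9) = -12*t^4 - 6*t^3 + 41*t^2 + 23*t - 18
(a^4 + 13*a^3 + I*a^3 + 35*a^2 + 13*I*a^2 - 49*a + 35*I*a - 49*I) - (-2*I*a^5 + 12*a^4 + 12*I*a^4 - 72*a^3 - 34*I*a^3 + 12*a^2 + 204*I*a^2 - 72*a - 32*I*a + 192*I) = 2*I*a^5 - 11*a^4 - 12*I*a^4 + 85*a^3 + 35*I*a^3 + 23*a^2 - 191*I*a^2 + 23*a + 67*I*a - 241*I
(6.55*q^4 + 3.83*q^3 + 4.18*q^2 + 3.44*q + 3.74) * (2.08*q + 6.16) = 13.624*q^5 + 48.3144*q^4 + 32.2872*q^3 + 32.904*q^2 + 28.9696*q + 23.0384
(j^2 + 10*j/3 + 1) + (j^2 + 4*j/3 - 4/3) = 2*j^2 + 14*j/3 - 1/3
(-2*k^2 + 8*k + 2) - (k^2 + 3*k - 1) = -3*k^2 + 5*k + 3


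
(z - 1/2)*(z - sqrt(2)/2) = z^2 - sqrt(2)*z/2 - z/2 + sqrt(2)/4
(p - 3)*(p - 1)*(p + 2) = p^3 - 2*p^2 - 5*p + 6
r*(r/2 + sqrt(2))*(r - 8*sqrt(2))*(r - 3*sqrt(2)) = r^4/2 - 9*sqrt(2)*r^3/2 + 2*r^2 + 48*sqrt(2)*r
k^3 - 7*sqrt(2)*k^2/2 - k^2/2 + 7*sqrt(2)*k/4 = k*(k - 1/2)*(k - 7*sqrt(2)/2)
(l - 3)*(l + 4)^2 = l^3 + 5*l^2 - 8*l - 48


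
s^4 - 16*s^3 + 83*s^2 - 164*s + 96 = (s - 8)*(s - 4)*(s - 3)*(s - 1)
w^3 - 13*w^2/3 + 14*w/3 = w*(w - 7/3)*(w - 2)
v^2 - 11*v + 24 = (v - 8)*(v - 3)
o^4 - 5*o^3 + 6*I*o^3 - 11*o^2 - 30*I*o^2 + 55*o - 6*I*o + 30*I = (o - 5)*(o + I)*(o + 2*I)*(o + 3*I)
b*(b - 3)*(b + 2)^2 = b^4 + b^3 - 8*b^2 - 12*b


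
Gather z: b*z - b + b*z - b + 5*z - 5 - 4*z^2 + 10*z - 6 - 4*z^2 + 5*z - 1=-2*b - 8*z^2 + z*(2*b + 20) - 12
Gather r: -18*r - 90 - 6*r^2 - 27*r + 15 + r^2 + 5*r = -5*r^2 - 40*r - 75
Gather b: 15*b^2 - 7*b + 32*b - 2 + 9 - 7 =15*b^2 + 25*b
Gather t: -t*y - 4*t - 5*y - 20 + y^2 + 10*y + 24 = t*(-y - 4) + y^2 + 5*y + 4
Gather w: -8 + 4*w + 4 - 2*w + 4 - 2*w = 0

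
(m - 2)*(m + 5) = m^2 + 3*m - 10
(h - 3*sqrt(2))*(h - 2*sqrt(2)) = h^2 - 5*sqrt(2)*h + 12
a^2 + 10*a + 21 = (a + 3)*(a + 7)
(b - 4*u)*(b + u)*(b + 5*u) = b^3 + 2*b^2*u - 19*b*u^2 - 20*u^3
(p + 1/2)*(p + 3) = p^2 + 7*p/2 + 3/2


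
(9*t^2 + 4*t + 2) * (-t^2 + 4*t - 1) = -9*t^4 + 32*t^3 + 5*t^2 + 4*t - 2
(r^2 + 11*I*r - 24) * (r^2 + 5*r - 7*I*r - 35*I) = r^4 + 5*r^3 + 4*I*r^3 + 53*r^2 + 20*I*r^2 + 265*r + 168*I*r + 840*I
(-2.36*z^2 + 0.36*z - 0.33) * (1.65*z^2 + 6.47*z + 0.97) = -3.894*z^4 - 14.6752*z^3 - 0.5045*z^2 - 1.7859*z - 0.3201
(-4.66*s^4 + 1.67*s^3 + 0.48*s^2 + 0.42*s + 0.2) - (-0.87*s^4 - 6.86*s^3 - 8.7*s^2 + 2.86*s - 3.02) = -3.79*s^4 + 8.53*s^3 + 9.18*s^2 - 2.44*s + 3.22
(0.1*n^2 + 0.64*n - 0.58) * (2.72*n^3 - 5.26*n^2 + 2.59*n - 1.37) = 0.272*n^5 + 1.2148*n^4 - 4.685*n^3 + 4.5714*n^2 - 2.379*n + 0.7946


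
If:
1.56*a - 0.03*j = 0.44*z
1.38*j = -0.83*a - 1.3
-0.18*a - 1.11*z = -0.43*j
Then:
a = -0.11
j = -0.88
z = -0.32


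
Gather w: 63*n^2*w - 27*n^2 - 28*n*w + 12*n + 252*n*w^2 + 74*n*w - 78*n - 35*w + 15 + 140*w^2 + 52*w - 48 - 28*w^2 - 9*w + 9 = -27*n^2 - 66*n + w^2*(252*n + 112) + w*(63*n^2 + 46*n + 8) - 24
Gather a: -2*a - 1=-2*a - 1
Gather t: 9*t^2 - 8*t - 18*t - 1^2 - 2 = 9*t^2 - 26*t - 3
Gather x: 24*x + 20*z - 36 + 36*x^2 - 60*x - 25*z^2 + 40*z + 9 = 36*x^2 - 36*x - 25*z^2 + 60*z - 27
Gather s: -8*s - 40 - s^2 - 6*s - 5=-s^2 - 14*s - 45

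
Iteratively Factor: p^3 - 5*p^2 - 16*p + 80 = (p - 5)*(p^2 - 16) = (p - 5)*(p + 4)*(p - 4)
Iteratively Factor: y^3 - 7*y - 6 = (y + 1)*(y^2 - y - 6) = (y - 3)*(y + 1)*(y + 2)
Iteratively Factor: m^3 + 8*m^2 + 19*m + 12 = (m + 1)*(m^2 + 7*m + 12) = (m + 1)*(m + 4)*(m + 3)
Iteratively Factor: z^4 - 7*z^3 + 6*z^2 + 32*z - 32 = (z - 4)*(z^3 - 3*z^2 - 6*z + 8) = (z - 4)*(z - 1)*(z^2 - 2*z - 8) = (z - 4)^2*(z - 1)*(z + 2)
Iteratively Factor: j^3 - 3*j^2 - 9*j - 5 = (j + 1)*(j^2 - 4*j - 5) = (j + 1)^2*(j - 5)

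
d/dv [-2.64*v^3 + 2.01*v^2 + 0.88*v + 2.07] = -7.92*v^2 + 4.02*v + 0.88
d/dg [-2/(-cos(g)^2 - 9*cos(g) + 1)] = 2*(2*cos(g) + 9)*sin(g)/(-sin(g)^2 + 9*cos(g))^2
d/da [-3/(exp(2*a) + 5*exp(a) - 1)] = (6*exp(a) + 15)*exp(a)/(exp(2*a) + 5*exp(a) - 1)^2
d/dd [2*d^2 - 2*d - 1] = 4*d - 2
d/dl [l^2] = 2*l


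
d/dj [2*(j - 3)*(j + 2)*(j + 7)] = 6*j^2 + 24*j - 26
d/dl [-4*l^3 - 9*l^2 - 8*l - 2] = -12*l^2 - 18*l - 8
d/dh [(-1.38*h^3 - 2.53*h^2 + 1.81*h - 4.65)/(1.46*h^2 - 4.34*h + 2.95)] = (-2.0148*h^4 + 11.9784*h^3 - 3.8754*h^2 - 1.349*h - 14.8415)/(2.1316*h^4 - 12.6728*h^3 + 27.4496*h^2 - 25.606*h + 8.7025)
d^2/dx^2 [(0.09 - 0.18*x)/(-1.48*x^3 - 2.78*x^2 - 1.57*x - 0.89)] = (2.365632*x^5 + 2.07792*x^4 - 3.979008*x^3 - 8.273232*x^2 - 4.317732*x - 0.501354)/(3.241792*x^9 + 18.267936*x^8 + 44.63088*x^7 + 66.090968*x^6 + 69.315816*x^5 + 53.600118*x^4 + 30.693781*x^3 + 13.187397*x^2 + 3.730791*x + 0.704969)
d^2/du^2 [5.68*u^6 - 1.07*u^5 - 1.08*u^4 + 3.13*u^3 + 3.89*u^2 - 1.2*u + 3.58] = 170.4*u^4 - 21.4*u^3 - 12.96*u^2 + 18.78*u + 7.78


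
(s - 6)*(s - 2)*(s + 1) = s^3 - 7*s^2 + 4*s + 12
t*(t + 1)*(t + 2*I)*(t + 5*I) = t^4 + t^3 + 7*I*t^3 - 10*t^2 + 7*I*t^2 - 10*t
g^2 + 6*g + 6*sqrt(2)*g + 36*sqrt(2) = (g + 6)*(g + 6*sqrt(2))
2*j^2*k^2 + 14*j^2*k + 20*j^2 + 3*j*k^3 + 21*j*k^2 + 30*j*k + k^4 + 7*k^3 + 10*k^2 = (j + k)*(2*j + k)*(k + 2)*(k + 5)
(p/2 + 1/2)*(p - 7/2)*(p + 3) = p^3/2 + p^2/4 - 11*p/2 - 21/4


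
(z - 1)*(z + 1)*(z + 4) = z^3 + 4*z^2 - z - 4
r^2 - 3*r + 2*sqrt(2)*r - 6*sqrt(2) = (r - 3)*(r + 2*sqrt(2))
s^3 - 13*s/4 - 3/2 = (s - 2)*(s + 1/2)*(s + 3/2)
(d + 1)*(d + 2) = d^2 + 3*d + 2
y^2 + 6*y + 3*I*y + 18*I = (y + 6)*(y + 3*I)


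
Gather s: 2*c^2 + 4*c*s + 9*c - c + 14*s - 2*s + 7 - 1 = 2*c^2 + 8*c + s*(4*c + 12) + 6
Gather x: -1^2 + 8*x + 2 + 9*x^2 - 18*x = 9*x^2 - 10*x + 1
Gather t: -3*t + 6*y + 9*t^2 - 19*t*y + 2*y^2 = 9*t^2 + t*(-19*y - 3) + 2*y^2 + 6*y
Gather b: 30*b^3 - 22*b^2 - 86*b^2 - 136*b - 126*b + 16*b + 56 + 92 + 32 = 30*b^3 - 108*b^2 - 246*b + 180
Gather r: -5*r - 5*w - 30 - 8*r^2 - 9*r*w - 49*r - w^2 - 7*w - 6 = -8*r^2 + r*(-9*w - 54) - w^2 - 12*w - 36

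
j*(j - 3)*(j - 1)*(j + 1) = j^4 - 3*j^3 - j^2 + 3*j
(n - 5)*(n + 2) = n^2 - 3*n - 10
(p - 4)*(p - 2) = p^2 - 6*p + 8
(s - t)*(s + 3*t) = s^2 + 2*s*t - 3*t^2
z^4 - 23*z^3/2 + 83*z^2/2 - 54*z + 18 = (z - 6)*(z - 3)*(z - 2)*(z - 1/2)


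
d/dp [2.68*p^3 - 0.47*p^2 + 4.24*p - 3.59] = 8.04*p^2 - 0.94*p + 4.24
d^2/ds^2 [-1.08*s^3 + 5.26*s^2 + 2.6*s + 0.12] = 10.52 - 6.48*s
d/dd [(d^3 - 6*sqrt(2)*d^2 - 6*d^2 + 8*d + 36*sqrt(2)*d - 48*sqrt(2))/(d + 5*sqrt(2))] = (2*d^3 - 6*d^2 + 9*sqrt(2)*d^2 - 120*d - 60*sqrt(2)*d + 88*sqrt(2) + 360)/(d^2 + 10*sqrt(2)*d + 50)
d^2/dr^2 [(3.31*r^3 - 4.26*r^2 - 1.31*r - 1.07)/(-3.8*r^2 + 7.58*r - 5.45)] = (2.27373675443232e-13*r^4 + 39.9817119999996*r^3 + 383.79366*r^2 - 937.59393*r + 439.937416)/(54.872*r^6 - 328.3656*r^5 + 891.09696*r^4 - 1377.410312*r^3 + 1278.02064*r^2 - 675.43485*r + 161.878625)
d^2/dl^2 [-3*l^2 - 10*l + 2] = -6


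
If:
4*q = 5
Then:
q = 5/4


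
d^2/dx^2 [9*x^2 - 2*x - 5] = 18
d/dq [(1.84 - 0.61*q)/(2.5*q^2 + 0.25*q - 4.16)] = (1.525*q^2 - 9.2*q + 2.0776)/(6.25*q^4 + 1.25*q^3 - 20.7375*q^2 - 2.08*q + 17.3056)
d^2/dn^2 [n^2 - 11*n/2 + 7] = 2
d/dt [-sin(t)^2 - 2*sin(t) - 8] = -2*(sin(t) + 1)*cos(t)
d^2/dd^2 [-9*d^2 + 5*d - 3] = -18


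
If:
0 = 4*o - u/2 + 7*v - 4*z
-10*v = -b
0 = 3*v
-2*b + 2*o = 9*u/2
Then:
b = 0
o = 18*z/17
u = 8*z/17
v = 0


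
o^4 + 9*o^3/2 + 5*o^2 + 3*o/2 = o*(o + 1/2)*(o + 1)*(o + 3)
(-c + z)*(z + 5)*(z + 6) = -c*z^2 - 11*c*z - 30*c + z^3 + 11*z^2 + 30*z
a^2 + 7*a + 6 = (a + 1)*(a + 6)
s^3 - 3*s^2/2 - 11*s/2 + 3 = (s - 3)*(s - 1/2)*(s + 2)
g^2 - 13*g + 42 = (g - 7)*(g - 6)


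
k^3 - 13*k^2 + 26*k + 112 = (k - 8)*(k - 7)*(k + 2)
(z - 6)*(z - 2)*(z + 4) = z^3 - 4*z^2 - 20*z + 48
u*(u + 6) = u^2 + 6*u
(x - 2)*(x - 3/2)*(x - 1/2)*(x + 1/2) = x^4 - 7*x^3/2 + 11*x^2/4 + 7*x/8 - 3/4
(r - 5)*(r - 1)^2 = r^3 - 7*r^2 + 11*r - 5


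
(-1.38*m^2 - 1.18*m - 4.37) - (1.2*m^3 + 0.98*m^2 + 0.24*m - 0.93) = -1.2*m^3 - 2.36*m^2 - 1.42*m - 3.44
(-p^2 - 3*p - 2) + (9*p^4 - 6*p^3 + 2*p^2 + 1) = 9*p^4 - 6*p^3 + p^2 - 3*p - 1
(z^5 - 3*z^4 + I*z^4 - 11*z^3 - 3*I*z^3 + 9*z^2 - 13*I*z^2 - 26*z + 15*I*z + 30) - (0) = z^5 - 3*z^4 + I*z^4 - 11*z^3 - 3*I*z^3 + 9*z^2 - 13*I*z^2 - 26*z + 15*I*z + 30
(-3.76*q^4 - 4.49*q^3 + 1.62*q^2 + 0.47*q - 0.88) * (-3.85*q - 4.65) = 14.476*q^5 + 34.7705*q^4 + 14.6415*q^3 - 9.3425*q^2 + 1.2025*q + 4.092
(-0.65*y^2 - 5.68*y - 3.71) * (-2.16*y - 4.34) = 1.404*y^3 + 15.0898*y^2 + 32.6648*y + 16.1014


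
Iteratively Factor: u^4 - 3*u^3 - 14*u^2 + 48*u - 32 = (u - 4)*(u^3 + u^2 - 10*u + 8) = (u - 4)*(u - 1)*(u^2 + 2*u - 8) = (u - 4)*(u - 2)*(u - 1)*(u + 4)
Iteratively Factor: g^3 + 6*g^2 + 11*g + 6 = (g + 2)*(g^2 + 4*g + 3) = (g + 1)*(g + 2)*(g + 3)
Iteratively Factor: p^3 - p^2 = (p - 1)*(p^2) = p*(p - 1)*(p)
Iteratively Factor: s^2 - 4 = (s + 2)*(s - 2)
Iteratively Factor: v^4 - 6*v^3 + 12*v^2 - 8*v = (v - 2)*(v^3 - 4*v^2 + 4*v) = (v - 2)^2*(v^2 - 2*v) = v*(v - 2)^2*(v - 2)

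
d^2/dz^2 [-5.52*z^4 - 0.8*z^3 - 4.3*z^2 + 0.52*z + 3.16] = -66.24*z^2 - 4.8*z - 8.6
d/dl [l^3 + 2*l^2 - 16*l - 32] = 3*l^2 + 4*l - 16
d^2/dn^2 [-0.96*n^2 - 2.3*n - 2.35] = -1.92000000000000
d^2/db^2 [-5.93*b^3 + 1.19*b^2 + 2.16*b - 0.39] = 2.38 - 35.58*b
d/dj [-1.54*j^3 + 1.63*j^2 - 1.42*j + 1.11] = -4.62*j^2 + 3.26*j - 1.42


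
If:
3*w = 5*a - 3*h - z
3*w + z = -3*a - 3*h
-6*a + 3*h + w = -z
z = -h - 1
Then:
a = 0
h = 1/2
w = 0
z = -3/2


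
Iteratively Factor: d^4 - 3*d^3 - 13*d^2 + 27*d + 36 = (d - 4)*(d^3 + d^2 - 9*d - 9) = (d - 4)*(d + 3)*(d^2 - 2*d - 3) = (d - 4)*(d + 1)*(d + 3)*(d - 3)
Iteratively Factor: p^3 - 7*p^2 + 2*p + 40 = (p - 4)*(p^2 - 3*p - 10) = (p - 4)*(p + 2)*(p - 5)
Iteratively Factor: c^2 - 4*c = (c)*(c - 4)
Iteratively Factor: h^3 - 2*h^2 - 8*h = (h)*(h^2 - 2*h - 8) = h*(h - 4)*(h + 2)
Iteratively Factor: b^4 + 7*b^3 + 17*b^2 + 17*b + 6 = (b + 1)*(b^3 + 6*b^2 + 11*b + 6) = (b + 1)*(b + 2)*(b^2 + 4*b + 3) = (b + 1)*(b + 2)*(b + 3)*(b + 1)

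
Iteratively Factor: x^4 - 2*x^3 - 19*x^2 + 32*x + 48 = (x - 3)*(x^3 + x^2 - 16*x - 16) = (x - 4)*(x - 3)*(x^2 + 5*x + 4) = (x - 4)*(x - 3)*(x + 1)*(x + 4)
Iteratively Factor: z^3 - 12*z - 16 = (z - 4)*(z^2 + 4*z + 4) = (z - 4)*(z + 2)*(z + 2)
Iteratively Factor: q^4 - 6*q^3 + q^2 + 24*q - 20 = (q + 2)*(q^3 - 8*q^2 + 17*q - 10) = (q - 2)*(q + 2)*(q^2 - 6*q + 5) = (q - 2)*(q - 1)*(q + 2)*(q - 5)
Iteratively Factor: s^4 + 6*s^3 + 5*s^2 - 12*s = (s + 3)*(s^3 + 3*s^2 - 4*s) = s*(s + 3)*(s^2 + 3*s - 4) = s*(s - 1)*(s + 3)*(s + 4)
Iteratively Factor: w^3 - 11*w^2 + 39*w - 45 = (w - 3)*(w^2 - 8*w + 15) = (w - 3)^2*(w - 5)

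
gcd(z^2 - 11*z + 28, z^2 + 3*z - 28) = z - 4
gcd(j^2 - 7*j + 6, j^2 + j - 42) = j - 6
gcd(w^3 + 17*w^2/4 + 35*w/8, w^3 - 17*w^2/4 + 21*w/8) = w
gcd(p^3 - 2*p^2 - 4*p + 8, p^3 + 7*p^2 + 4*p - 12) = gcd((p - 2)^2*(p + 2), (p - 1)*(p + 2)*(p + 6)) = p + 2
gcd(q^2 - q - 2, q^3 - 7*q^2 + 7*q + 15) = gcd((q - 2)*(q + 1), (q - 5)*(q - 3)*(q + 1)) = q + 1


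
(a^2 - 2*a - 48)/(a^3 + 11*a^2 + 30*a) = (a - 8)/(a*(a + 5))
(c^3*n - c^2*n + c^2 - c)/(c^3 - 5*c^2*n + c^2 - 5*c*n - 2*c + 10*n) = c*(c*n + 1)/(c^2 - 5*c*n + 2*c - 10*n)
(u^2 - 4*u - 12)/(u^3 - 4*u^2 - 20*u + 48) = (u + 2)/(u^2 + 2*u - 8)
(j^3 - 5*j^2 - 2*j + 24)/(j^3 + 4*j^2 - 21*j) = (j^2 - 2*j - 8)/(j*(j + 7))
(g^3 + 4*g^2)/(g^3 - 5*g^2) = (g + 4)/(g - 5)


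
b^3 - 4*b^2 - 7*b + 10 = (b - 5)*(b - 1)*(b + 2)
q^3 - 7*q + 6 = (q - 2)*(q - 1)*(q + 3)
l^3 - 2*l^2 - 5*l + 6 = (l - 3)*(l - 1)*(l + 2)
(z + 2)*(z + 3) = z^2 + 5*z + 6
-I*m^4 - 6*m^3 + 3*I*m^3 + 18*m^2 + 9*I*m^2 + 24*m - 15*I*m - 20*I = (m - 4)*(m - 5*I)*(m - I)*(-I*m - I)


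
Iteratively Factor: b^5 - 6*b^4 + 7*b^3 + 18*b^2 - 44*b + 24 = (b - 2)*(b^4 - 4*b^3 - b^2 + 16*b - 12) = (b - 2)*(b - 1)*(b^3 - 3*b^2 - 4*b + 12) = (b - 2)*(b - 1)*(b + 2)*(b^2 - 5*b + 6) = (b - 3)*(b - 2)*(b - 1)*(b + 2)*(b - 2)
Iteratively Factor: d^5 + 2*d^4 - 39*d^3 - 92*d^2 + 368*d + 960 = (d + 4)*(d^4 - 2*d^3 - 31*d^2 + 32*d + 240) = (d + 3)*(d + 4)*(d^3 - 5*d^2 - 16*d + 80) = (d - 5)*(d + 3)*(d + 4)*(d^2 - 16) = (d - 5)*(d - 4)*(d + 3)*(d + 4)*(d + 4)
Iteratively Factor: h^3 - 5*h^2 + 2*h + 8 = (h - 2)*(h^2 - 3*h - 4) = (h - 2)*(h + 1)*(h - 4)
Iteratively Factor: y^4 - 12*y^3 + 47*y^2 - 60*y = (y - 5)*(y^3 - 7*y^2 + 12*y) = (y - 5)*(y - 3)*(y^2 - 4*y) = y*(y - 5)*(y - 3)*(y - 4)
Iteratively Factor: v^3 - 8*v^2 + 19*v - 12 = (v - 4)*(v^2 - 4*v + 3) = (v - 4)*(v - 1)*(v - 3)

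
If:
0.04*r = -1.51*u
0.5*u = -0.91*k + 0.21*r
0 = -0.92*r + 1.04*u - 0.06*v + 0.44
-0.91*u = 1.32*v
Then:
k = 0.11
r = 0.46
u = -0.01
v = 0.01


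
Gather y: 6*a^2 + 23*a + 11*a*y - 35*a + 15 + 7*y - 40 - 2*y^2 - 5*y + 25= 6*a^2 - 12*a - 2*y^2 + y*(11*a + 2)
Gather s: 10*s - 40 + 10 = 10*s - 30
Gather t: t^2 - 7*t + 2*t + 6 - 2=t^2 - 5*t + 4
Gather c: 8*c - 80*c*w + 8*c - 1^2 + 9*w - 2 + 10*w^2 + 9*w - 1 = c*(16 - 80*w) + 10*w^2 + 18*w - 4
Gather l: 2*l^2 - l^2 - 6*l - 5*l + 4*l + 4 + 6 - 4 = l^2 - 7*l + 6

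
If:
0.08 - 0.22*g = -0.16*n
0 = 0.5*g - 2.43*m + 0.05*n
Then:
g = 0.727272727272727*n + 0.363636363636364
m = 0.170220725776281*n + 0.0748222970445193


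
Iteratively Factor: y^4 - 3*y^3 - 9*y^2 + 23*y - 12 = (y - 1)*(y^3 - 2*y^2 - 11*y + 12) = (y - 4)*(y - 1)*(y^2 + 2*y - 3) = (y - 4)*(y - 1)^2*(y + 3)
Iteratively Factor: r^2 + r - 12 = (r - 3)*(r + 4)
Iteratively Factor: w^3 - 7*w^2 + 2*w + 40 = (w - 4)*(w^2 - 3*w - 10) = (w - 5)*(w - 4)*(w + 2)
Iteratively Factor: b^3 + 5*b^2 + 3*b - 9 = (b - 1)*(b^2 + 6*b + 9) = (b - 1)*(b + 3)*(b + 3)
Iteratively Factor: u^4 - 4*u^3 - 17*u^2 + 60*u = (u - 3)*(u^3 - u^2 - 20*u) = u*(u - 3)*(u^2 - u - 20) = u*(u - 5)*(u - 3)*(u + 4)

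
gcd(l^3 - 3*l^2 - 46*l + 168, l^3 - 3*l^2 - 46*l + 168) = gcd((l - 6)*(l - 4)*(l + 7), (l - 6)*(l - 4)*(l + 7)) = l^3 - 3*l^2 - 46*l + 168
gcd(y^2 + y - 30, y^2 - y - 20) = y - 5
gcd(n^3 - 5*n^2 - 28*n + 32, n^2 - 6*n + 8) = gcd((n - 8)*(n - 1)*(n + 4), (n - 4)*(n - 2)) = 1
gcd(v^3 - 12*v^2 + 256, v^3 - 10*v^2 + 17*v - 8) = v - 8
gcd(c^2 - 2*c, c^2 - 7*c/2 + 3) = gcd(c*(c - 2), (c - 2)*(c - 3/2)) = c - 2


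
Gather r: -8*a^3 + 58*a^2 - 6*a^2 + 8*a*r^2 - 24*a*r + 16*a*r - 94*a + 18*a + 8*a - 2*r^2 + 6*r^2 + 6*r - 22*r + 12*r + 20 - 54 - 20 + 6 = -8*a^3 + 52*a^2 - 68*a + r^2*(8*a + 4) + r*(-8*a - 4) - 48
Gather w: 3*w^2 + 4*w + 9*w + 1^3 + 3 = 3*w^2 + 13*w + 4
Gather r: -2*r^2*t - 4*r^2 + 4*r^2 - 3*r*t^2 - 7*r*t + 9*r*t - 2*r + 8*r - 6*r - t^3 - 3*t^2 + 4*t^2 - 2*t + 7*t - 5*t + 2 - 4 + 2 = -2*r^2*t + r*(-3*t^2 + 2*t) - t^3 + t^2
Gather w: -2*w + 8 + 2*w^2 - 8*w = 2*w^2 - 10*w + 8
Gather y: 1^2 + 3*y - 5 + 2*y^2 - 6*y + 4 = 2*y^2 - 3*y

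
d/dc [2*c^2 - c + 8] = 4*c - 1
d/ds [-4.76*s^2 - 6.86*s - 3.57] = -9.52*s - 6.86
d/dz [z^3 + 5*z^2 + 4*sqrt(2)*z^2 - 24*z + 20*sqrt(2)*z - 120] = 3*z^2 + 10*z + 8*sqrt(2)*z - 24 + 20*sqrt(2)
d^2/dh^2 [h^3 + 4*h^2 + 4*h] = 6*h + 8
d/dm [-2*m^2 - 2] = -4*m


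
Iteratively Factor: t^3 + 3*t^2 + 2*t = (t + 2)*(t^2 + t) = (t + 1)*(t + 2)*(t)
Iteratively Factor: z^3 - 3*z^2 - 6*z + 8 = (z - 1)*(z^2 - 2*z - 8) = (z - 4)*(z - 1)*(z + 2)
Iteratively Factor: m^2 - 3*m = (m)*(m - 3)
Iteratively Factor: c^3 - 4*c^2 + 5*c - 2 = (c - 1)*(c^2 - 3*c + 2) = (c - 2)*(c - 1)*(c - 1)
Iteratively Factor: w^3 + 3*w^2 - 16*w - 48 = (w + 3)*(w^2 - 16) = (w - 4)*(w + 3)*(w + 4)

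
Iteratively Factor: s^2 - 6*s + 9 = (s - 3)*(s - 3)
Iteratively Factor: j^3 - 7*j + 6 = (j + 3)*(j^2 - 3*j + 2) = (j - 1)*(j + 3)*(j - 2)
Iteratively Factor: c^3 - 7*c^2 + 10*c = (c - 5)*(c^2 - 2*c) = c*(c - 5)*(c - 2)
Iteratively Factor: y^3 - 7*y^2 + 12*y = (y - 4)*(y^2 - 3*y) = y*(y - 4)*(y - 3)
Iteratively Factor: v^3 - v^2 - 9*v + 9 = (v + 3)*(v^2 - 4*v + 3) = (v - 1)*(v + 3)*(v - 3)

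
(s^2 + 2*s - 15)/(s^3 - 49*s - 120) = (s - 3)/(s^2 - 5*s - 24)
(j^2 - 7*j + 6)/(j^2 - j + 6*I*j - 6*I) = (j - 6)/(j + 6*I)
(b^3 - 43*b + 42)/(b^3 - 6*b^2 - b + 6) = (b + 7)/(b + 1)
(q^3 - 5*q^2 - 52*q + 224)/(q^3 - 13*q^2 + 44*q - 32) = (q + 7)/(q - 1)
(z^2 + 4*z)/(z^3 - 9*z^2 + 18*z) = (z + 4)/(z^2 - 9*z + 18)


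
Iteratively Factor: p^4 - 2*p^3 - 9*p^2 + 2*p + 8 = (p + 1)*(p^3 - 3*p^2 - 6*p + 8) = (p - 1)*(p + 1)*(p^2 - 2*p - 8) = (p - 1)*(p + 1)*(p + 2)*(p - 4)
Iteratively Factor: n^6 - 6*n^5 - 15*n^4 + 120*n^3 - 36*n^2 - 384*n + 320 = (n - 5)*(n^5 - n^4 - 20*n^3 + 20*n^2 + 64*n - 64) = (n - 5)*(n - 1)*(n^4 - 20*n^2 + 64) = (n - 5)*(n - 1)*(n + 2)*(n^3 - 2*n^2 - 16*n + 32) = (n - 5)*(n - 2)*(n - 1)*(n + 2)*(n^2 - 16) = (n - 5)*(n - 2)*(n - 1)*(n + 2)*(n + 4)*(n - 4)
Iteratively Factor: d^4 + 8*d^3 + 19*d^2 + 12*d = (d + 3)*(d^3 + 5*d^2 + 4*d) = d*(d + 3)*(d^2 + 5*d + 4) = d*(d + 3)*(d + 4)*(d + 1)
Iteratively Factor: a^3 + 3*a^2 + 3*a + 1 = (a + 1)*(a^2 + 2*a + 1) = (a + 1)^2*(a + 1)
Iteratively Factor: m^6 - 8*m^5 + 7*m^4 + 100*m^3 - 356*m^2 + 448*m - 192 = (m - 2)*(m^5 - 6*m^4 - 5*m^3 + 90*m^2 - 176*m + 96) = (m - 2)*(m + 4)*(m^4 - 10*m^3 + 35*m^2 - 50*m + 24) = (m - 4)*(m - 2)*(m + 4)*(m^3 - 6*m^2 + 11*m - 6) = (m - 4)*(m - 2)^2*(m + 4)*(m^2 - 4*m + 3) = (m - 4)*(m - 2)^2*(m - 1)*(m + 4)*(m - 3)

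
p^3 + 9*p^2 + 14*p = p*(p + 2)*(p + 7)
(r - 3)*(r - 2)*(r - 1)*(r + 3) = r^4 - 3*r^3 - 7*r^2 + 27*r - 18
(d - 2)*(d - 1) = d^2 - 3*d + 2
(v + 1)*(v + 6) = v^2 + 7*v + 6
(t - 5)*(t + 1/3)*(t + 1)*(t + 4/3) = t^4 - 7*t^3/3 - 101*t^2/9 - 91*t/9 - 20/9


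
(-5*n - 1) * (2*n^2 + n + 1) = -10*n^3 - 7*n^2 - 6*n - 1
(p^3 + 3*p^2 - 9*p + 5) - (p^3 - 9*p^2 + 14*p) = 12*p^2 - 23*p + 5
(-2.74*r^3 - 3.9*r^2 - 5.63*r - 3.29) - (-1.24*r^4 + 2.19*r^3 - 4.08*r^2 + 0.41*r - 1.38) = 1.24*r^4 - 4.93*r^3 + 0.18*r^2 - 6.04*r - 1.91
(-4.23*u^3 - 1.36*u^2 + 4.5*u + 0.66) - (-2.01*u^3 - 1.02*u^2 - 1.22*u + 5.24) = -2.22*u^3 - 0.34*u^2 + 5.72*u - 4.58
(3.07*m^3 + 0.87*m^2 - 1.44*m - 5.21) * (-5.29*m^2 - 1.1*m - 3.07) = -16.2403*m^5 - 7.9793*m^4 - 2.7643*m^3 + 26.474*m^2 + 10.1518*m + 15.9947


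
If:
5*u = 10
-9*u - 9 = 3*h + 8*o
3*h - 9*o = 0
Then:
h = -81/17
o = -27/17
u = 2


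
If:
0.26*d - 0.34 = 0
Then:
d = 1.31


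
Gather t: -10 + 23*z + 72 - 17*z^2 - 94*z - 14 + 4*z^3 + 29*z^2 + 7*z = 4*z^3 + 12*z^2 - 64*z + 48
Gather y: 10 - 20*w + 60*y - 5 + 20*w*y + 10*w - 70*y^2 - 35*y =-10*w - 70*y^2 + y*(20*w + 25) + 5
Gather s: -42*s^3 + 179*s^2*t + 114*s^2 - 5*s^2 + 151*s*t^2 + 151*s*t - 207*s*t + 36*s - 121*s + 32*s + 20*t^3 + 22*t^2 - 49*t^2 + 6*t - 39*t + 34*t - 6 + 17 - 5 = -42*s^3 + s^2*(179*t + 109) + s*(151*t^2 - 56*t - 53) + 20*t^3 - 27*t^2 + t + 6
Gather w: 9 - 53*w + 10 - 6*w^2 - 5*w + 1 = -6*w^2 - 58*w + 20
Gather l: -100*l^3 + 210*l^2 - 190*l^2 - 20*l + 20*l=-100*l^3 + 20*l^2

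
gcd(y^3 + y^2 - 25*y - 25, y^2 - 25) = y^2 - 25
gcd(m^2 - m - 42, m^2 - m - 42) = m^2 - m - 42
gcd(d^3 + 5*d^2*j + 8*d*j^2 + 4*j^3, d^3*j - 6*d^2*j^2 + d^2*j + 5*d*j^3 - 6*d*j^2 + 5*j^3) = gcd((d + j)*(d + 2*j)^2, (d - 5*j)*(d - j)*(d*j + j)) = 1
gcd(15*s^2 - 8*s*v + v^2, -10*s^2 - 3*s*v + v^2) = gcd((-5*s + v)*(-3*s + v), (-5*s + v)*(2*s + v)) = 5*s - v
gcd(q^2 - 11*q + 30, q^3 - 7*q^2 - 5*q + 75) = q - 5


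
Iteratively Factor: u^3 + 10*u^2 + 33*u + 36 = (u + 4)*(u^2 + 6*u + 9) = (u + 3)*(u + 4)*(u + 3)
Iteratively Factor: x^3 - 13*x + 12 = (x - 3)*(x^2 + 3*x - 4) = (x - 3)*(x + 4)*(x - 1)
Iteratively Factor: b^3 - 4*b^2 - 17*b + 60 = (b - 5)*(b^2 + b - 12) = (b - 5)*(b - 3)*(b + 4)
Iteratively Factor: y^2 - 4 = (y + 2)*(y - 2)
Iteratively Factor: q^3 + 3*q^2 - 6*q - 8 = (q + 1)*(q^2 + 2*q - 8) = (q - 2)*(q + 1)*(q + 4)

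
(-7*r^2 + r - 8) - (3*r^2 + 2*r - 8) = -10*r^2 - r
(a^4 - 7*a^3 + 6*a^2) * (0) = 0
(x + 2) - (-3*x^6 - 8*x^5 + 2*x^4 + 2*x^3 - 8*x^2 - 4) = 3*x^6 + 8*x^5 - 2*x^4 - 2*x^3 + 8*x^2 + x + 6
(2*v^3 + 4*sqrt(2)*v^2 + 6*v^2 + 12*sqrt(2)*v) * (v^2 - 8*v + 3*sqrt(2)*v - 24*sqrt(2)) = 2*v^5 - 10*v^4 + 10*sqrt(2)*v^4 - 50*sqrt(2)*v^3 - 24*v^3 - 240*sqrt(2)*v^2 - 120*v^2 - 576*v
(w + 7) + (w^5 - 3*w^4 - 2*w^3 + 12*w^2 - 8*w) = w^5 - 3*w^4 - 2*w^3 + 12*w^2 - 7*w + 7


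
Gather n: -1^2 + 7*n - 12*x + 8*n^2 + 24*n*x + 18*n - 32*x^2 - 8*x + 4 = 8*n^2 + n*(24*x + 25) - 32*x^2 - 20*x + 3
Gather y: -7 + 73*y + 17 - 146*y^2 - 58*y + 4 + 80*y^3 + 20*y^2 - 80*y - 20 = 80*y^3 - 126*y^2 - 65*y - 6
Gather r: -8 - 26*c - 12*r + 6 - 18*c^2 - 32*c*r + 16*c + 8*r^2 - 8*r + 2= -18*c^2 - 10*c + 8*r^2 + r*(-32*c - 20)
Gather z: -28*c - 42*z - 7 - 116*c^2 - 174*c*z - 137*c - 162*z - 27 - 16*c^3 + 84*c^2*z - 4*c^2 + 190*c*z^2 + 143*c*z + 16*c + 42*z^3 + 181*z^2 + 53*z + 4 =-16*c^3 - 120*c^2 - 149*c + 42*z^3 + z^2*(190*c + 181) + z*(84*c^2 - 31*c - 151) - 30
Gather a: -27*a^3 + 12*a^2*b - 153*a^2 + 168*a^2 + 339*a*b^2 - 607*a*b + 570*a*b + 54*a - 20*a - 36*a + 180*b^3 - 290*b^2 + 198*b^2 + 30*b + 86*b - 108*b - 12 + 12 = -27*a^3 + a^2*(12*b + 15) + a*(339*b^2 - 37*b - 2) + 180*b^3 - 92*b^2 + 8*b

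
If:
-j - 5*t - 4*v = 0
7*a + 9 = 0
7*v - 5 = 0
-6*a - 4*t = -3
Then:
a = -9/7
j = -65/4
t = 75/28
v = 5/7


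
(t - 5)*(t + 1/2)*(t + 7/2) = t^3 - t^2 - 73*t/4 - 35/4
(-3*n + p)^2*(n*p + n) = 9*n^3*p + 9*n^3 - 6*n^2*p^2 - 6*n^2*p + n*p^3 + n*p^2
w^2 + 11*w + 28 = (w + 4)*(w + 7)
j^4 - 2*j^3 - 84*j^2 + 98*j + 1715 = (j - 7)^2*(j + 5)*(j + 7)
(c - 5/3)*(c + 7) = c^2 + 16*c/3 - 35/3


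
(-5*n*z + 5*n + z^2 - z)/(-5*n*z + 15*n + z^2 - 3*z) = (z - 1)/(z - 3)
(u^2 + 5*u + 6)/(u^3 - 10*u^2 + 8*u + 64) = (u + 3)/(u^2 - 12*u + 32)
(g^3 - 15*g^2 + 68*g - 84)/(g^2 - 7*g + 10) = (g^2 - 13*g + 42)/(g - 5)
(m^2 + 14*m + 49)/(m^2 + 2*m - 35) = (m + 7)/(m - 5)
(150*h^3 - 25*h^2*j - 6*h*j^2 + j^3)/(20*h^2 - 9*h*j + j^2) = (30*h^2 + h*j - j^2)/(4*h - j)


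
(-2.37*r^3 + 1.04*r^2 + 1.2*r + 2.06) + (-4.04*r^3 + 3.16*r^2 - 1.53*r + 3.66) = -6.41*r^3 + 4.2*r^2 - 0.33*r + 5.72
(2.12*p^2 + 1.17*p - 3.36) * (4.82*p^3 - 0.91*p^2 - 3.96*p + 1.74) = 10.2184*p^5 + 3.7102*p^4 - 25.6551*p^3 + 2.1132*p^2 + 15.3414*p - 5.8464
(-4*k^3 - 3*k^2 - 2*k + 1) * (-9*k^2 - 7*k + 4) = 36*k^5 + 55*k^4 + 23*k^3 - 7*k^2 - 15*k + 4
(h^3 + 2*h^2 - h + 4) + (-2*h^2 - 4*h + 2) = h^3 - 5*h + 6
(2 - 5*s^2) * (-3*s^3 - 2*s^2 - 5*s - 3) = 15*s^5 + 10*s^4 + 19*s^3 + 11*s^2 - 10*s - 6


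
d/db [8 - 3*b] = -3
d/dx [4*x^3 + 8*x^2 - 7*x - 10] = 12*x^2 + 16*x - 7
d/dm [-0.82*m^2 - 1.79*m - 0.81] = -1.64*m - 1.79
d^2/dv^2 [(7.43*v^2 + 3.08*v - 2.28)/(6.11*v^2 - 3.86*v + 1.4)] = (580.432892*v^3 - 892.040448*v^2 + 164.559408*v + 33.478304)/(228.099131*v^6 - 432.305718*v^5 + 429.904488*v^4 - 255.623096*v^3 + 98.50512*v^2 - 22.6968*v + 2.744)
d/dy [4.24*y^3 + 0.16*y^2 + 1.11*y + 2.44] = 12.72*y^2 + 0.32*y + 1.11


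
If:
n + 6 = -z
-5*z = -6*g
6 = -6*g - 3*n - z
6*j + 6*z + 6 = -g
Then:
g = 10/3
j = -50/9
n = -10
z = 4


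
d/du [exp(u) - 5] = exp(u)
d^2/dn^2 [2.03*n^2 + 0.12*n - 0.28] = 4.06000000000000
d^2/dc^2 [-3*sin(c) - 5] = 3*sin(c)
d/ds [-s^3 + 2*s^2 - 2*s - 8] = -3*s^2 + 4*s - 2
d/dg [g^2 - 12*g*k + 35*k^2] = 2*g - 12*k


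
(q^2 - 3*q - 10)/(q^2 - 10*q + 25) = (q + 2)/(q - 5)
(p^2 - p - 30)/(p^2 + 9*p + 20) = (p - 6)/(p + 4)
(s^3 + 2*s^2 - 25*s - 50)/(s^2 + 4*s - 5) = (s^2 - 3*s - 10)/(s - 1)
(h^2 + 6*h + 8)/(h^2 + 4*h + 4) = (h + 4)/(h + 2)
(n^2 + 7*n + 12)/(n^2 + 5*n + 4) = (n + 3)/(n + 1)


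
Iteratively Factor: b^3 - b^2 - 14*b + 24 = (b + 4)*(b^2 - 5*b + 6) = (b - 3)*(b + 4)*(b - 2)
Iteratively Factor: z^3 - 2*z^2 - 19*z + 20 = (z - 5)*(z^2 + 3*z - 4) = (z - 5)*(z + 4)*(z - 1)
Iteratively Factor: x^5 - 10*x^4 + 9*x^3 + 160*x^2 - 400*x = (x)*(x^4 - 10*x^3 + 9*x^2 + 160*x - 400) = x*(x - 5)*(x^3 - 5*x^2 - 16*x + 80) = x*(x - 5)^2*(x^2 - 16) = x*(x - 5)^2*(x - 4)*(x + 4)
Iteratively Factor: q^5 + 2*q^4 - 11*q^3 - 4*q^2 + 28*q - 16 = (q + 2)*(q^4 - 11*q^2 + 18*q - 8) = (q - 1)*(q + 2)*(q^3 + q^2 - 10*q + 8) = (q - 1)^2*(q + 2)*(q^2 + 2*q - 8) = (q - 1)^2*(q + 2)*(q + 4)*(q - 2)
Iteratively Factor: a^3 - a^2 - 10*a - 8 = (a + 1)*(a^2 - 2*a - 8) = (a - 4)*(a + 1)*(a + 2)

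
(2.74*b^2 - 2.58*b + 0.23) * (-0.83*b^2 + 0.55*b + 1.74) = -2.2742*b^4 + 3.6484*b^3 + 3.1577*b^2 - 4.3627*b + 0.4002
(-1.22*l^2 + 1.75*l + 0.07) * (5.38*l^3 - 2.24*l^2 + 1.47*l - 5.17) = -6.5636*l^5 + 12.1478*l^4 - 5.3368*l^3 + 8.7231*l^2 - 8.9446*l - 0.3619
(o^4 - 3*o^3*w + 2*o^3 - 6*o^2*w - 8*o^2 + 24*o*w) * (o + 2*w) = o^5 - o^4*w + 2*o^4 - 6*o^3*w^2 - 2*o^3*w - 8*o^3 - 12*o^2*w^2 + 8*o^2*w + 48*o*w^2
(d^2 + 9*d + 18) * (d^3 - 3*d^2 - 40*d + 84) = d^5 + 6*d^4 - 49*d^3 - 330*d^2 + 36*d + 1512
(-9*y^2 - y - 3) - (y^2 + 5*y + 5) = -10*y^2 - 6*y - 8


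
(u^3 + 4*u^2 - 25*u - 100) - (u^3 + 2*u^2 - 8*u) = 2*u^2 - 17*u - 100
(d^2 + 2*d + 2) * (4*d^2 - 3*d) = 4*d^4 + 5*d^3 + 2*d^2 - 6*d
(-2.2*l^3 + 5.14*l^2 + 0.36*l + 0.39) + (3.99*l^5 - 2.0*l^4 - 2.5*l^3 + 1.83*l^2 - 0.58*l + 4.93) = 3.99*l^5 - 2.0*l^4 - 4.7*l^3 + 6.97*l^2 - 0.22*l + 5.32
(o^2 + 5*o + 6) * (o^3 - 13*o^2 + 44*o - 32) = o^5 - 8*o^4 - 15*o^3 + 110*o^2 + 104*o - 192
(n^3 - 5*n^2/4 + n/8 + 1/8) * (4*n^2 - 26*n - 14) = 4*n^5 - 31*n^4 + 19*n^3 + 59*n^2/4 - 5*n - 7/4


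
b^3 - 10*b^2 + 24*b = b*(b - 6)*(b - 4)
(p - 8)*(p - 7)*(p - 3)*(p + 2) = p^4 - 16*p^3 + 65*p^2 + 34*p - 336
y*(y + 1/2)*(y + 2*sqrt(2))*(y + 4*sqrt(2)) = y^4 + y^3/2 + 6*sqrt(2)*y^3 + 3*sqrt(2)*y^2 + 16*y^2 + 8*y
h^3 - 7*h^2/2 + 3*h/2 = h*(h - 3)*(h - 1/2)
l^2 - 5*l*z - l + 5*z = (l - 1)*(l - 5*z)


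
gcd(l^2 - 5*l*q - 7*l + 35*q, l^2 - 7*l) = l - 7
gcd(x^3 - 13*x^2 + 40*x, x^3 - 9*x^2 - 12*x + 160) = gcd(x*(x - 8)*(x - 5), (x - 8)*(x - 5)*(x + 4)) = x^2 - 13*x + 40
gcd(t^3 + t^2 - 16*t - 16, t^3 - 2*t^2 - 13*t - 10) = t + 1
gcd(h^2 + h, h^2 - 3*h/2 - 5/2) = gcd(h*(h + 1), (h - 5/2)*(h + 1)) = h + 1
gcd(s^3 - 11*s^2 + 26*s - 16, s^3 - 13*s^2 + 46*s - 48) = s^2 - 10*s + 16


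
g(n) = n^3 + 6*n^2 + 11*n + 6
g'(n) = 3*n^2 + 12*n + 11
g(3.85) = 194.35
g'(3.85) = 101.67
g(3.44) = 155.55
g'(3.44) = 87.78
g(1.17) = 28.69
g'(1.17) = 29.15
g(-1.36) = -0.38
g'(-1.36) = 0.23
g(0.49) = 12.95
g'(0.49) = 17.60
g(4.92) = 324.45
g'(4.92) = 142.66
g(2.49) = 86.03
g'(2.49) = 59.48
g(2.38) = 79.65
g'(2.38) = 56.55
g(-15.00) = -2184.00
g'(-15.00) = 506.00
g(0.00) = 6.00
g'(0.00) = 11.00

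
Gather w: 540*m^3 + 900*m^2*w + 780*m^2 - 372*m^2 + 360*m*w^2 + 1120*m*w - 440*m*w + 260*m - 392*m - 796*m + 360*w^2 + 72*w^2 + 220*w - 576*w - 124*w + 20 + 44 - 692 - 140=540*m^3 + 408*m^2 - 928*m + w^2*(360*m + 432) + w*(900*m^2 + 680*m - 480) - 768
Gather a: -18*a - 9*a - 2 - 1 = -27*a - 3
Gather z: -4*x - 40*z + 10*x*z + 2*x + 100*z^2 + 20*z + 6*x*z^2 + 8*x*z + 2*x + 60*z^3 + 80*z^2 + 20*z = 18*x*z + 60*z^3 + z^2*(6*x + 180)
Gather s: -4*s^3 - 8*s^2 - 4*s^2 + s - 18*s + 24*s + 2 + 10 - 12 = -4*s^3 - 12*s^2 + 7*s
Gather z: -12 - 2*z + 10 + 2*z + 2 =0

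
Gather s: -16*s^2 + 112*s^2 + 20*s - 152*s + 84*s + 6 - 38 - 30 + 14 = 96*s^2 - 48*s - 48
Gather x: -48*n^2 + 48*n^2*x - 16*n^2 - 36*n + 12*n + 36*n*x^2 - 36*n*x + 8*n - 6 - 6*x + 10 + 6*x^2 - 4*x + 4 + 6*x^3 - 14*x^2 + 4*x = -64*n^2 - 16*n + 6*x^3 + x^2*(36*n - 8) + x*(48*n^2 - 36*n - 6) + 8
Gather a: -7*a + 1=1 - 7*a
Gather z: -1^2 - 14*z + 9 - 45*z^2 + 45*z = -45*z^2 + 31*z + 8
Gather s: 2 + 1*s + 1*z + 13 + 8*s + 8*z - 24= 9*s + 9*z - 9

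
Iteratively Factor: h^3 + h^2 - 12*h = (h + 4)*(h^2 - 3*h) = (h - 3)*(h + 4)*(h)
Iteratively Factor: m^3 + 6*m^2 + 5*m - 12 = (m + 4)*(m^2 + 2*m - 3) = (m - 1)*(m + 4)*(m + 3)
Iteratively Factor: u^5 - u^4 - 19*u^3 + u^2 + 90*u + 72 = (u + 3)*(u^4 - 4*u^3 - 7*u^2 + 22*u + 24) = (u - 4)*(u + 3)*(u^3 - 7*u - 6) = (u - 4)*(u + 1)*(u + 3)*(u^2 - u - 6) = (u - 4)*(u - 3)*(u + 1)*(u + 3)*(u + 2)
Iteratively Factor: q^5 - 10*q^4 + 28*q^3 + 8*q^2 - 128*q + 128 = (q - 2)*(q^4 - 8*q^3 + 12*q^2 + 32*q - 64) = (q - 2)*(q + 2)*(q^3 - 10*q^2 + 32*q - 32) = (q - 2)^2*(q + 2)*(q^2 - 8*q + 16) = (q - 4)*(q - 2)^2*(q + 2)*(q - 4)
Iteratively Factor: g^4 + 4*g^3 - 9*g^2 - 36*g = (g + 3)*(g^3 + g^2 - 12*g) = (g - 3)*(g + 3)*(g^2 + 4*g) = g*(g - 3)*(g + 3)*(g + 4)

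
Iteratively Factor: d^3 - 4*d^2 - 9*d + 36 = (d - 3)*(d^2 - d - 12) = (d - 4)*(d - 3)*(d + 3)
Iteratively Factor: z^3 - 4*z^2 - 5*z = (z)*(z^2 - 4*z - 5) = z*(z - 5)*(z + 1)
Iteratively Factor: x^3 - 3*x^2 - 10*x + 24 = (x - 2)*(x^2 - x - 12) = (x - 2)*(x + 3)*(x - 4)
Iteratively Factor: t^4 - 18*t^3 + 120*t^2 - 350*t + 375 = (t - 5)*(t^3 - 13*t^2 + 55*t - 75) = (t - 5)^2*(t^2 - 8*t + 15) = (t - 5)^3*(t - 3)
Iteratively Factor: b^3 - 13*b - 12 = (b + 3)*(b^2 - 3*b - 4) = (b - 4)*(b + 3)*(b + 1)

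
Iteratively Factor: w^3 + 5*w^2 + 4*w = (w)*(w^2 + 5*w + 4) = w*(w + 1)*(w + 4)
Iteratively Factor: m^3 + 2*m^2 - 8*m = (m + 4)*(m^2 - 2*m) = (m - 2)*(m + 4)*(m)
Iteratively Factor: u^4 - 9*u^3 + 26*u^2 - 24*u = (u)*(u^3 - 9*u^2 + 26*u - 24) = u*(u - 3)*(u^2 - 6*u + 8) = u*(u - 3)*(u - 2)*(u - 4)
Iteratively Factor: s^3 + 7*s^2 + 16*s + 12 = (s + 3)*(s^2 + 4*s + 4) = (s + 2)*(s + 3)*(s + 2)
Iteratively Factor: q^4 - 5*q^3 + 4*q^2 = (q)*(q^3 - 5*q^2 + 4*q) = q*(q - 1)*(q^2 - 4*q) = q^2*(q - 1)*(q - 4)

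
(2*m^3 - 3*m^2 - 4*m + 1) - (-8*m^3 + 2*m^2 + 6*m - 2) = 10*m^3 - 5*m^2 - 10*m + 3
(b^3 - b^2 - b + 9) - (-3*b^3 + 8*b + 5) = 4*b^3 - b^2 - 9*b + 4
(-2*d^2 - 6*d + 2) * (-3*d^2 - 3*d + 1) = 6*d^4 + 24*d^3 + 10*d^2 - 12*d + 2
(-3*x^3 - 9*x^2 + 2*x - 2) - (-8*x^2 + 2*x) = -3*x^3 - x^2 - 2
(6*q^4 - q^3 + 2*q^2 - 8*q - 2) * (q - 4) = 6*q^5 - 25*q^4 + 6*q^3 - 16*q^2 + 30*q + 8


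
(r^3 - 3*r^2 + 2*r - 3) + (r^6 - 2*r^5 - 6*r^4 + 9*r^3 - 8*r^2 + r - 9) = r^6 - 2*r^5 - 6*r^4 + 10*r^3 - 11*r^2 + 3*r - 12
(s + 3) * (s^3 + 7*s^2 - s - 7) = s^4 + 10*s^3 + 20*s^2 - 10*s - 21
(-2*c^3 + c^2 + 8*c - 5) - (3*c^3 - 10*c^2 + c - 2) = -5*c^3 + 11*c^2 + 7*c - 3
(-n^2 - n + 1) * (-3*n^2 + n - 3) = 3*n^4 + 2*n^3 - n^2 + 4*n - 3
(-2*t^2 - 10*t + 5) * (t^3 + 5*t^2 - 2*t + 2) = -2*t^5 - 20*t^4 - 41*t^3 + 41*t^2 - 30*t + 10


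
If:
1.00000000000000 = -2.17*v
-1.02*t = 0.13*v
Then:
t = 0.06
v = -0.46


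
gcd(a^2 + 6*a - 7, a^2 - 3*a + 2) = a - 1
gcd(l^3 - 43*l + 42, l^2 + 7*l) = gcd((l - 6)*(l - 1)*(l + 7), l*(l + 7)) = l + 7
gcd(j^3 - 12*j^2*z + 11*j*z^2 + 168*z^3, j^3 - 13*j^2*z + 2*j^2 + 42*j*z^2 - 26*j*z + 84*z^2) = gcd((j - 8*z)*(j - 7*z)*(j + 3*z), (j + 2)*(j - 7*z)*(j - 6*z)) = -j + 7*z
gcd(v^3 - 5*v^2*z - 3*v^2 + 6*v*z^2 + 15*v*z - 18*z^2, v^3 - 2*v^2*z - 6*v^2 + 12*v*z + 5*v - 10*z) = -v + 2*z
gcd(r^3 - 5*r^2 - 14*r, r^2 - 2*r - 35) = r - 7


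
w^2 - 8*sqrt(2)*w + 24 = (w - 6*sqrt(2))*(w - 2*sqrt(2))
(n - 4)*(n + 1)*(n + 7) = n^3 + 4*n^2 - 25*n - 28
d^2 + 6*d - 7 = (d - 1)*(d + 7)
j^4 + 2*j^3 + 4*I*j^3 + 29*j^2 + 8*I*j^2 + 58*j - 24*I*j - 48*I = (j + 2)*(j - 3*I)*(j - I)*(j + 8*I)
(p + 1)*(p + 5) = p^2 + 6*p + 5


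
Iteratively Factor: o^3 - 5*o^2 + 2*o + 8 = (o - 4)*(o^2 - o - 2) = (o - 4)*(o + 1)*(o - 2)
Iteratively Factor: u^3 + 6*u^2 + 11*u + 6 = (u + 1)*(u^2 + 5*u + 6) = (u + 1)*(u + 3)*(u + 2)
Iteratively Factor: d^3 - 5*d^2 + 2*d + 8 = (d - 4)*(d^2 - d - 2) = (d - 4)*(d - 2)*(d + 1)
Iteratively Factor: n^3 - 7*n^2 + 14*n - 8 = (n - 2)*(n^2 - 5*n + 4) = (n - 4)*(n - 2)*(n - 1)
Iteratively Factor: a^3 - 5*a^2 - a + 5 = (a - 5)*(a^2 - 1) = (a - 5)*(a - 1)*(a + 1)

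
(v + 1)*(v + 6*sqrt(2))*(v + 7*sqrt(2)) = v^3 + v^2 + 13*sqrt(2)*v^2 + 13*sqrt(2)*v + 84*v + 84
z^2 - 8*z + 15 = (z - 5)*(z - 3)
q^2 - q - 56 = (q - 8)*(q + 7)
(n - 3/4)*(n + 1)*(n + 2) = n^3 + 9*n^2/4 - n/4 - 3/2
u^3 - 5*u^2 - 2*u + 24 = (u - 4)*(u - 3)*(u + 2)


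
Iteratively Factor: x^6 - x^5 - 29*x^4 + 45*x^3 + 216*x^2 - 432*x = (x - 3)*(x^5 + 2*x^4 - 23*x^3 - 24*x^2 + 144*x) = x*(x - 3)*(x^4 + 2*x^3 - 23*x^2 - 24*x + 144) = x*(x - 3)^2*(x^3 + 5*x^2 - 8*x - 48) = x*(x - 3)^3*(x^2 + 8*x + 16) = x*(x - 3)^3*(x + 4)*(x + 4)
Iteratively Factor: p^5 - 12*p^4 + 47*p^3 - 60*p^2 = (p)*(p^4 - 12*p^3 + 47*p^2 - 60*p) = p*(p - 3)*(p^3 - 9*p^2 + 20*p) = p^2*(p - 3)*(p^2 - 9*p + 20) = p^2*(p - 4)*(p - 3)*(p - 5)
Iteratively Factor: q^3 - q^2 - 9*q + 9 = (q - 3)*(q^2 + 2*q - 3) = (q - 3)*(q + 3)*(q - 1)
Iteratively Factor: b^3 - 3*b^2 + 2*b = (b)*(b^2 - 3*b + 2) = b*(b - 2)*(b - 1)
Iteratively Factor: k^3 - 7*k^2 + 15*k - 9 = (k - 3)*(k^2 - 4*k + 3) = (k - 3)*(k - 1)*(k - 3)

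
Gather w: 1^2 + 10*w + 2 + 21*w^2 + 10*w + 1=21*w^2 + 20*w + 4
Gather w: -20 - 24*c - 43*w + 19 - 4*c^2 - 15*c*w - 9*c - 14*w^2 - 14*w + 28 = -4*c^2 - 33*c - 14*w^2 + w*(-15*c - 57) + 27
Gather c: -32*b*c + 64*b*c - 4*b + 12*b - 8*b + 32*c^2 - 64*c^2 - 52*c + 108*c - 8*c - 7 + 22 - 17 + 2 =-32*c^2 + c*(32*b + 48)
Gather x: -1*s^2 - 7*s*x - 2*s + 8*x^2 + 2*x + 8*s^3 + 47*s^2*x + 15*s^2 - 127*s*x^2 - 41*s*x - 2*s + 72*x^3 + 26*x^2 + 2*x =8*s^3 + 14*s^2 - 4*s + 72*x^3 + x^2*(34 - 127*s) + x*(47*s^2 - 48*s + 4)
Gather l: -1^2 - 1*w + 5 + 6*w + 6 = 5*w + 10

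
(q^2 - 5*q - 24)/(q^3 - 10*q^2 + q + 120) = 1/(q - 5)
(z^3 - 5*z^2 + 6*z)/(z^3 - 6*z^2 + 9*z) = (z - 2)/(z - 3)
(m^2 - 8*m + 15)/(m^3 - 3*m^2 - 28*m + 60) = (m^2 - 8*m + 15)/(m^3 - 3*m^2 - 28*m + 60)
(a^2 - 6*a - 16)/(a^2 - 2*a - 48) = (a + 2)/(a + 6)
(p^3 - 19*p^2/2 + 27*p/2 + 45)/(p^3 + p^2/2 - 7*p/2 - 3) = (p^2 - 11*p + 30)/(p^2 - p - 2)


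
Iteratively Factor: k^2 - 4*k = (k)*(k - 4)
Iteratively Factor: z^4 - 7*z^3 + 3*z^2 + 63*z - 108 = (z - 3)*(z^3 - 4*z^2 - 9*z + 36) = (z - 3)^2*(z^2 - z - 12) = (z - 4)*(z - 3)^2*(z + 3)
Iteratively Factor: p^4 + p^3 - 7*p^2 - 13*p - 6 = (p - 3)*(p^3 + 4*p^2 + 5*p + 2) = (p - 3)*(p + 1)*(p^2 + 3*p + 2) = (p - 3)*(p + 1)^2*(p + 2)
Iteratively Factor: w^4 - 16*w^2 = (w)*(w^3 - 16*w) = w*(w + 4)*(w^2 - 4*w) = w^2*(w + 4)*(w - 4)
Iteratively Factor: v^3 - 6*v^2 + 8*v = (v - 2)*(v^2 - 4*v) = (v - 4)*(v - 2)*(v)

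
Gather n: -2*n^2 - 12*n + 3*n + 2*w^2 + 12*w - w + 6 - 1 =-2*n^2 - 9*n + 2*w^2 + 11*w + 5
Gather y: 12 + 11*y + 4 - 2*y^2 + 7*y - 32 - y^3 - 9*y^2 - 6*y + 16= -y^3 - 11*y^2 + 12*y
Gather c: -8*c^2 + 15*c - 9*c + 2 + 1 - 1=-8*c^2 + 6*c + 2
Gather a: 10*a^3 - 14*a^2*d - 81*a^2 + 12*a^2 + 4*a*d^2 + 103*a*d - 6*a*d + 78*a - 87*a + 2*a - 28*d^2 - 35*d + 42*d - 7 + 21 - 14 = 10*a^3 + a^2*(-14*d - 69) + a*(4*d^2 + 97*d - 7) - 28*d^2 + 7*d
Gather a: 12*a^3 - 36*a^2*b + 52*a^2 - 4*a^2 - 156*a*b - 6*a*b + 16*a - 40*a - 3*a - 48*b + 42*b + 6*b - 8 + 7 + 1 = 12*a^3 + a^2*(48 - 36*b) + a*(-162*b - 27)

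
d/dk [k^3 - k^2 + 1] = k*(3*k - 2)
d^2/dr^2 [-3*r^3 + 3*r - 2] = -18*r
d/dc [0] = 0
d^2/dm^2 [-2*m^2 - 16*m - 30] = -4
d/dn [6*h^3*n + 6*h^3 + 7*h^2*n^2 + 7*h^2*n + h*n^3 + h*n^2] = h*(6*h^2 + 14*h*n + 7*h + 3*n^2 + 2*n)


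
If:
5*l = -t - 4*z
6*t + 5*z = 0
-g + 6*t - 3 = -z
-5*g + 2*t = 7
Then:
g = -69/55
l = 76/275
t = 4/11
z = -24/55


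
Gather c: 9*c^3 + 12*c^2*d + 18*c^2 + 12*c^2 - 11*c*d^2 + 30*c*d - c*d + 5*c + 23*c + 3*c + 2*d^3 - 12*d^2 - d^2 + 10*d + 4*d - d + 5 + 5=9*c^3 + c^2*(12*d + 30) + c*(-11*d^2 + 29*d + 31) + 2*d^3 - 13*d^2 + 13*d + 10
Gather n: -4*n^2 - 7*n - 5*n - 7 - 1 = -4*n^2 - 12*n - 8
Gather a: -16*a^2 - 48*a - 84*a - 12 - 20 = -16*a^2 - 132*a - 32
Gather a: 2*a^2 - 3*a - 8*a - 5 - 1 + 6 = 2*a^2 - 11*a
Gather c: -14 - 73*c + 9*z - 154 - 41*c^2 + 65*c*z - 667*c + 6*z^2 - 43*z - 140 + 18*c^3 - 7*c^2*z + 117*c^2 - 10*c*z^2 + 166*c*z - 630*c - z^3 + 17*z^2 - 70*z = 18*c^3 + c^2*(76 - 7*z) + c*(-10*z^2 + 231*z - 1370) - z^3 + 23*z^2 - 104*z - 308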